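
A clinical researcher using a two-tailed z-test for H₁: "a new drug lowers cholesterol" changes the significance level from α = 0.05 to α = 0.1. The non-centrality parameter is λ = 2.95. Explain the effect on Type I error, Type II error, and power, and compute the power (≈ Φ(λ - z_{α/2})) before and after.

Increasing α from 0.05 to 0.1:
• Type I error rate increases (α is the Type I rate by definition).
• Critical value moves from z_{α/2} = 1.96 to 1.645, so power = Φ(λ - z_{α/2}) goes from Φ(2.95 - 1.96) = 0.839 to Φ(2.95 - 1.645) = 0.904.
• Type II error rate β = 1 - power therefore decreases (0.161 → 0.096).
Appropriate when false negatives are costly — here, shelving an effective drug — patients miss out on a treatment that would have helped.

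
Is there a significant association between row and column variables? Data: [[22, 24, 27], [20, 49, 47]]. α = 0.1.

χ² = 4.513. df = 2, critical = 4.605. Fail to reject H₀. No evidence of dependence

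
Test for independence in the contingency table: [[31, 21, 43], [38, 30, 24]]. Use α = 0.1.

χ² = 7.64. df = 2, critical = 4.605. Reject H₀. Variables are dependent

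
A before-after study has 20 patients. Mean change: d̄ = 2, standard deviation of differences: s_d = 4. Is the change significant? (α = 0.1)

t = d̄/(s_d/√n) = 2/(4/√20) = 2.236. df = 19, critical t = ±1.729. Reject H₀.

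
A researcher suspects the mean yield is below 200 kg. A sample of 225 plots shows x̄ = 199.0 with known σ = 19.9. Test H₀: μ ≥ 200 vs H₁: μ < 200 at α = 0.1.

z = -0.754. Critical value: -1.28. Fail to reject H₀.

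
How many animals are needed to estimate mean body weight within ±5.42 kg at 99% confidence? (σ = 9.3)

n = (z*σ/E)² = (2.576×9.3/5.42)² = 19.5 → n = 20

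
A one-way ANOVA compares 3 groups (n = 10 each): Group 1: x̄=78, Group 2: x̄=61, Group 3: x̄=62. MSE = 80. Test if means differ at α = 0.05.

Grand mean = 67.0. SS_between = 1820.0, MS_between = 910.0. F = 11.375, F_crit ≈ 3.354. Reject H₀.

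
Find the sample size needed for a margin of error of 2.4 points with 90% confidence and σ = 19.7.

n = (z*σ/E)² = (1.645×19.7/2.4)² = 182.3 → n = 183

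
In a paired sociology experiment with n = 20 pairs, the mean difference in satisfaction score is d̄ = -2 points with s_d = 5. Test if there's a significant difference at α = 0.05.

t = d̄/(s_d/√n) = -2/(5/√20) = -1.789. df = 19, critical t = ±2.093. Fail to reject H₀.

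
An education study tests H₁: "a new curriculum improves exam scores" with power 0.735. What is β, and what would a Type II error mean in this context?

β = 1 - power = 1 - 0.735 = 0.265. A Type II error is failing to reject H₀ when H₀ is false (false negative) — here, failing to conclude that a new curriculum improves exam scores when in fact it is true. Consequence: keeping the old curriculum when the new one would have helped students.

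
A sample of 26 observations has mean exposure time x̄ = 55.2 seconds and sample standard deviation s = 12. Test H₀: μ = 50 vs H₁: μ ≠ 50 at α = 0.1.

t = (x̄ - μ₀)/(s/√n) = (55.2 - 50)/(12/√26) = 2.21. df = 25, critical t = ±1.708. Reject H₀.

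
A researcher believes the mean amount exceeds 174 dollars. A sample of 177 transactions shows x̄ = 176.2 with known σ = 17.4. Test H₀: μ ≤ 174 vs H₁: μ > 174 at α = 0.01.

z = 1.682. Critical value: 2.33. Fail to reject H₀.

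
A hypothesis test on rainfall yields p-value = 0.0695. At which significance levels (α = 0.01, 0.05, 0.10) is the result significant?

p = 0.0695. Significant at: α = 0.1.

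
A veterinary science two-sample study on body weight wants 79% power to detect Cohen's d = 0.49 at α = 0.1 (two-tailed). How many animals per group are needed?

z_{α/2} = 1.645, z_β = Φ⁻¹(0.79) = 0.806. For small effect (d = 0.49): n per group = 2(z_{α/2} + z_β)²/d² = 2(1.645 + 0.806)²/0.49² = 50.04 → 51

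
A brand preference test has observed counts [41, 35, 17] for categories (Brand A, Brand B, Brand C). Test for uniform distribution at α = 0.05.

Expected = 31 each. χ² = Σ(O-E)²/E = 10.065. df = 2, critical value = 5.991. Reject H₀.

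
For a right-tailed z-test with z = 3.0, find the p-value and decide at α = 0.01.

p = P(Z > 3.0) = 1 - Φ(3.0) ≈ 0.0013. Since p < 0.01, reject H₀ (significant) at α = 0.01.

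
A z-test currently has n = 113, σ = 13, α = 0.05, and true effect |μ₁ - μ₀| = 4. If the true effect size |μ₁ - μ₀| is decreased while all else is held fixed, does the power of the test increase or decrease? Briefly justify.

Power decreases: a smaller true effect decreases the non-centrality λ = |μ₁ - μ₀|/(σ/√n).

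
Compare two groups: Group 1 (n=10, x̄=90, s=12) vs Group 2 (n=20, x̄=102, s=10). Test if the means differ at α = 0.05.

Pooled sp = 10.68. t = -2.9, df = 28. Critical t = ±2.048. Reject H₀.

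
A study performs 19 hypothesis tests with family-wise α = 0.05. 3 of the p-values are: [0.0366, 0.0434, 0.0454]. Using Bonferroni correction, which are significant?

Bonferroni α = 0.05/19 = 0.00263. None of the given p-values are significant.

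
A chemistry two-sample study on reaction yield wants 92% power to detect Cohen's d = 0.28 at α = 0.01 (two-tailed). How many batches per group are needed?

z_{α/2} = 2.576, z_β = Φ⁻¹(0.92) = 1.405. For small effect (d = 0.28): n per group = 2(z_{α/2} + z_β)²/d² = 2(2.576 + 1.405)²/0.28² = 404.3 → 405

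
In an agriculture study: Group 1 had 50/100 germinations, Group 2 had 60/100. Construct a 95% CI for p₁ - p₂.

p̂₁ = 0.5, p̂₂ = 0.6. Difference = -0.1. CI = (-0.237, 0.037)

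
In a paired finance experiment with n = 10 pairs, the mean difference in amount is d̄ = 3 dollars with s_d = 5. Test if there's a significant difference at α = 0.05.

t = d̄/(s_d/√n) = 3/(5/√10) = 1.897. df = 9, critical t = ±2.262. Fail to reject H₀.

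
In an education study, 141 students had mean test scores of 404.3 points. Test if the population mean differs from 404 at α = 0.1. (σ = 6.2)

z = (x̄ - μ₀)/(σ/√n) = (404.3 - 404)/(6.2/√141) = 0.575. Critical value: ±1.645. Since |0.575| ≤ 1.645, Fail to reject H₀.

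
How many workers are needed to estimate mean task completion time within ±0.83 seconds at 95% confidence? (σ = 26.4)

n = (z*σ/E)² = (1.96×26.4/0.83)² = 3886.5 → n = 3887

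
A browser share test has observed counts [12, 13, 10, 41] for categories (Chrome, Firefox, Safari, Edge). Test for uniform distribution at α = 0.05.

Expected = 19 each. χ² = Σ(O-E)²/E = 34.211. df = 3, critical value = 7.815. Reject H₀.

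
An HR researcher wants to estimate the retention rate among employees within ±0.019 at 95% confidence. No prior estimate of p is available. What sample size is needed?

Conservative approach: use p = 0.5 (maximizes p(1-p) = 0.25). n = z²(0.25)/E² = 1.96²×0.25/0.019² = 2660.4 → n = 2661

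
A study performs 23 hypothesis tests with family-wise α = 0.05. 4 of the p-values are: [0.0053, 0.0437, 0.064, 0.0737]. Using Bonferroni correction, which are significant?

Bonferroni α = 0.05/23 = 0.00217. None of the given p-values are significant.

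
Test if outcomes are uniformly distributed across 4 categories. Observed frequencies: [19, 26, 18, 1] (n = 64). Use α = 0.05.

Expected = 16 each. χ² = Σ(O-E)²/E = 21.125. df = 3, critical value = 7.815. Reject H₀.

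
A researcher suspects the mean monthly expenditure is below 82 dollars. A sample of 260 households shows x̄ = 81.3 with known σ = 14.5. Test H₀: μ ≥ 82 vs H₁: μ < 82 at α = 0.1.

z = -0.778. Critical value: -1.28. Fail to reject H₀.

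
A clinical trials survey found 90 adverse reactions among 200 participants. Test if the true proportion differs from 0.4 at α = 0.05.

p̂ = 0.45, p₀ = 0.4. z = (p̂ - p₀)/√(p₀(1-p₀)/n) = 1.443. Critical: ±1.96. Fail to reject H₀.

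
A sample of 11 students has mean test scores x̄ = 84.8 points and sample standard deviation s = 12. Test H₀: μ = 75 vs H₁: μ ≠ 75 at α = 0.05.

t = (x̄ - μ₀)/(s/√n) = (84.8 - 75)/(12/√11) = 2.709. df = 10, critical t = ±2.228. Reject H₀.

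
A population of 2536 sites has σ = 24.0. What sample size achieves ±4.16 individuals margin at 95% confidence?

Without FPC: n₀ = (1.96×24.0/4.16)² = 127.864. With FPC: n = n₀N/(n₀+N-1) = 121.8 → n = 122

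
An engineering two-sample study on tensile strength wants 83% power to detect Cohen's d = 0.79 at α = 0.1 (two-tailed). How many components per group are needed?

z_{α/2} = 1.645, z_β = Φ⁻¹(0.83) = 0.954. For medium effect (d = 0.79): n per group = 2(z_{α/2} + z_β)²/d² = 2(1.645 + 0.954)²/0.79² = 21.6 → 22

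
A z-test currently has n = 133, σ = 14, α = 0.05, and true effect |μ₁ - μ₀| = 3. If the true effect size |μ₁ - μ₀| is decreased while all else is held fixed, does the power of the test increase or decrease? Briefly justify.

Power decreases: a smaller true effect decreases the non-centrality λ = |μ₁ - μ₀|/(σ/√n).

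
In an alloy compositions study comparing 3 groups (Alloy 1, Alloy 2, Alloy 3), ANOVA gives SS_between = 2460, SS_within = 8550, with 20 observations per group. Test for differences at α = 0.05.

df_between = 2, df_within = 57. F = MS_between/MS_within = 1230.0/150.0 = 8.2. F_crit ≈ 3.159. Reject H₀. At least one mean differs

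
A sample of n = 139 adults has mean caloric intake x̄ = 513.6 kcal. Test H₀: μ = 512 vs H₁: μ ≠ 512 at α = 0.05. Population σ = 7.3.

z = (x̄ - μ₀)/(σ/√n) = (513.6 - 512)/(7.3/√139) = 2.584. Critical value: ±1.96. Since |2.584| > 1.96, Reject H₀.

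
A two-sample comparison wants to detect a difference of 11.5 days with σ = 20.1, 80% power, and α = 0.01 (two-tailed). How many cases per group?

n per group = 2(z_α/2 + z_β)²σ²/d² = 2×(2.576 + 0.84)²×20.1²/11.5² = 71.3 → n = 72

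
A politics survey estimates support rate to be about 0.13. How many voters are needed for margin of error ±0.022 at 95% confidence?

n = z²p(1-p)/E² = 1.96²×0.13×0.87/0.022² = 897.7 → n = 898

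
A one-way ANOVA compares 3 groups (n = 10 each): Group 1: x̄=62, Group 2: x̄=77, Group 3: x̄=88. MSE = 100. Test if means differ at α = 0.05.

Grand mean = 75.67. SS_between = 3406.67, MS_between = 1703.33. F = 17.033, F_crit ≈ 3.354. Reject H₀.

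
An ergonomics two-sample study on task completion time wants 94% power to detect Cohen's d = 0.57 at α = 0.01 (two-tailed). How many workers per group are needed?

z_{α/2} = 2.576, z_β = Φ⁻¹(0.94) = 1.555. For medium effect (d = 0.57): n per group = 2(z_{α/2} + z_β)²/d² = 2(2.576 + 1.555)²/0.57² = 105.05 → 106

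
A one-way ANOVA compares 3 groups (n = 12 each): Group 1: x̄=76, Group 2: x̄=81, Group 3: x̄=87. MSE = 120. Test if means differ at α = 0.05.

Grand mean = 81.33. SS_between = 728.0, MS_between = 364.0. F = 3.033, F_crit ≈ 3.285. Fail to reject H₀.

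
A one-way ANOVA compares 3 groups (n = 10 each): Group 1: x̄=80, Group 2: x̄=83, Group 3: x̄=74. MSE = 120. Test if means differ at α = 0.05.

Grand mean = 79.0. SS_between = 420.0, MS_between = 210.0. F = 1.75, F_crit ≈ 3.354. Fail to reject H₀.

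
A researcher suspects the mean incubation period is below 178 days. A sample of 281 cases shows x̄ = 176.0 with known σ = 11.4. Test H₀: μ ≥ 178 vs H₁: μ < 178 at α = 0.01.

z = -2.941. Critical value: -2.33. Reject H₀.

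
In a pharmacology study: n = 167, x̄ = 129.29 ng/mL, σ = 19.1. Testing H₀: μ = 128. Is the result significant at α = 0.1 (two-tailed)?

z = (129.29 - 128)/(19.1/√167) = 0.873. Since |z| ≤ 1.645, not significant at α = 0.1.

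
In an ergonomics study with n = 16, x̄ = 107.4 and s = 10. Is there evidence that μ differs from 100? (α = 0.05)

t = (x̄ - μ₀)/(s/√n) = (107.4 - 100)/(10/√16) = 2.96. df = 15, critical t = ±2.131. Reject H₀.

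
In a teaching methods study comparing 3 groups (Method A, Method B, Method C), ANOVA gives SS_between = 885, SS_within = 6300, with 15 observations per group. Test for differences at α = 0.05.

df_between = 2, df_within = 42. F = MS_between/MS_within = 442.5/150.0 = 2.95. F_crit ≈ 3.22. Fail to reject H₀.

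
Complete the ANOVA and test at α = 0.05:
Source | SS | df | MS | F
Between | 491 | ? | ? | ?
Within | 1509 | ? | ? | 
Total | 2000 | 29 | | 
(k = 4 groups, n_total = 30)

df_between = 3, df_within = 26. MS_between = 163.67, MS_within = 58.04. F = 2.82, F_crit ≈ 2.975. Fail to reject H₀.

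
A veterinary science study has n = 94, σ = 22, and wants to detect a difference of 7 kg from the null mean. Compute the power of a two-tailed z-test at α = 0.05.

SE = σ/√n = 22/√94 = 2.269. Non-centrality λ = d/SE = 7/2.269 = 3.085. Power ≈ Φ(λ - z_{α/2}) = Φ(3.085 - 1.96) = Φ(1.125) = 0.87.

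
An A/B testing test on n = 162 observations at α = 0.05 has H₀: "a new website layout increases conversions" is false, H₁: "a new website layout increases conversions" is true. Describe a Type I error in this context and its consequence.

Type I error: rejecting H₀ when it is true — concluding that a new website layout increases conversions when in fact it is not. Consequence: rolling out a layout that doesn't actually help — wasted engineering effort.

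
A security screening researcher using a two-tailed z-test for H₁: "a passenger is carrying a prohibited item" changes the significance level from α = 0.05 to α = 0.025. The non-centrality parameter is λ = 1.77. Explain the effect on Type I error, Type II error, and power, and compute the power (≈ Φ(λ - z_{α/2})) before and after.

Decreasing α from 0.05 to 0.025:
• Type I error rate decreases (α is the Type I rate by definition).
• Critical value moves from z_{α/2} = 1.96 to 2.241, so power = Φ(λ - z_{α/2}) goes from Φ(1.77 - 1.96) = 0.425 to Φ(1.77 - 2.241) = 0.319.
• Type II error rate β = 1 - power therefore increases (0.575 → 0.681).
Appropriate when false positives are costly — here, detaining an innocent passenger — delay and inconvenience.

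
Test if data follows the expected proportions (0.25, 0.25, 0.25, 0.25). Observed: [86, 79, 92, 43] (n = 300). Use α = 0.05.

Expected: [75.0, 75.0, 75.0, 75.0]. χ² = 19.333. df = 3, critical = 7.815. Reject H₀.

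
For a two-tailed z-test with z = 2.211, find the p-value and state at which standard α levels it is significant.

p = 2·P(Z > |2.211|) = 2·(1 - Φ(2.211)) ≈ 0.027. Significant at α = 0.1; Significant at α = 0.05.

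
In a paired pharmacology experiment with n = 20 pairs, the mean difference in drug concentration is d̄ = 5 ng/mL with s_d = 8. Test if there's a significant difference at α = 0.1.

t = d̄/(s_d/√n) = 5/(8/√20) = 2.795. df = 19, critical t = ±1.729. Reject H₀.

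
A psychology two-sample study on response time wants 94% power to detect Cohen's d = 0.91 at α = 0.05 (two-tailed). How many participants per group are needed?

z_{α/2} = 1.96, z_β = Φ⁻¹(0.94) = 1.555. For large effect (d = 0.91): n per group = 2(z_{α/2} + z_β)²/d² = 2(1.96 + 1.555)²/0.91² = 29.8 → 30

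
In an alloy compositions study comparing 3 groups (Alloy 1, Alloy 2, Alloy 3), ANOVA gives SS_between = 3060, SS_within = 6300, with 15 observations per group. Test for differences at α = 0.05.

df_between = 2, df_within = 42. F = MS_between/MS_within = 1530.0/150.0 = 10.2. F_crit ≈ 3.22. Reject H₀. At least one mean differs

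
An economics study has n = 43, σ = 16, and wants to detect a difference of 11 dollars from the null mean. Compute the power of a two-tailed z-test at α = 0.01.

SE = σ/√n = 16/√43 = 2.44. Non-centrality λ = d/SE = 11/2.44 = 4.508. Power ≈ Φ(λ - z_{α/2}) = Φ(4.508 - 2.576) = Φ(1.932) = 0.973.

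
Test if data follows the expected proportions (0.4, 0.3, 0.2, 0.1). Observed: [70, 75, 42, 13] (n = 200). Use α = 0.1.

Expected: [80.0, 60.0, 40.0, 20.0]. χ² = 7.55. df = 3, critical = 6.251. Reject H₀.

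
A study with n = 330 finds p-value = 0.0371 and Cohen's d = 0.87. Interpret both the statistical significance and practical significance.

Statistically significant (p = 0.0371 < 0.05). Cohen's d = 0.87 indicates a large effect size. Both statistical and practical significance should be considered.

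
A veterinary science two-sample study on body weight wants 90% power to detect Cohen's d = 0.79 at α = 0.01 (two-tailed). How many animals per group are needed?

z_{α/2} = 2.576, z_β = Φ⁻¹(0.9) = 1.282. For medium effect (d = 0.79): n per group = 2(z_{α/2} + z_β)²/d² = 2(2.576 + 1.282)²/0.79² = 47.7 → 48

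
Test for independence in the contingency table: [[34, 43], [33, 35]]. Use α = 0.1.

χ² = 0.278. df = 1, critical = 2.706. Fail to reject H₀. No evidence of dependence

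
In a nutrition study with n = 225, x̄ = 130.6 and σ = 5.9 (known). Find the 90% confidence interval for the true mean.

CI = x̄ ± z*(σ/√n) = 130.6 ± 1.645(5.9/√225) = 130.6 ± 0.65 = (129.95, 131.25)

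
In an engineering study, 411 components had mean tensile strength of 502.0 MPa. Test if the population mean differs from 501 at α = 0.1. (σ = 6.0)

z = (x̄ - μ₀)/(σ/√n) = (502.0 - 501)/(6.0/√411) = 3.379. Critical value: ±1.645. Since |3.379| > 1.645, Reject H₀.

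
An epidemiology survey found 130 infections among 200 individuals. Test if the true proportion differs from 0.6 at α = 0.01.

p̂ = 0.65, p₀ = 0.6. z = (p̂ - p₀)/√(p₀(1-p₀)/n) = 1.443. Critical: ±2.576. Fail to reject H₀.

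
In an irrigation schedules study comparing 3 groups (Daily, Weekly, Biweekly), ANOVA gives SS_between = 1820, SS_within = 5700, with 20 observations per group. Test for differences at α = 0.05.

df_between = 2, df_within = 57. F = MS_between/MS_within = 910.0/100.0 = 9.1. F_crit ≈ 3.159. Reject H₀. At least one mean differs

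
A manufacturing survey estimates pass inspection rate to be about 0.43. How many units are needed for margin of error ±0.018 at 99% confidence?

n = z²p(1-p)/E² = 2.576²×0.43×0.57/0.018² = 5019.8 → n = 5020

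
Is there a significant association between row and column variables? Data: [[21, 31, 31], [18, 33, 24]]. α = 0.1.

χ² = 0.781. df = 2, critical = 4.605. Fail to reject H₀. No evidence of dependence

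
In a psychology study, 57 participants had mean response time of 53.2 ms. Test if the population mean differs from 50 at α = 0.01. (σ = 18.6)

z = (x̄ - μ₀)/(σ/√n) = (53.2 - 50)/(18.6/√57) = 1.299. Critical value: ±2.576. Since |1.299| ≤ 2.576, Fail to reject H₀.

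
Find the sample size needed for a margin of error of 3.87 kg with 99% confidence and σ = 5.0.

n = (z*σ/E)² = (2.576×5.0/3.87)² = 11.1 → n = 12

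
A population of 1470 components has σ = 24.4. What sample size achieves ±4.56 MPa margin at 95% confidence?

Without FPC: n₀ = (1.96×24.4/4.56)² = 109.992. With FPC: n = n₀N/(n₀+N-1) = 102.4 → n = 103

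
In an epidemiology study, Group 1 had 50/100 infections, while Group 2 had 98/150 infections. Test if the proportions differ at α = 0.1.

p̂₁ = 0.5, p̂₂ = 0.653, pooled p̂ = 0.592. z = -2.417. Critical: ±1.645. Reject H₀.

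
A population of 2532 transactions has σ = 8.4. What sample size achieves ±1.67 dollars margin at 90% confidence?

Without FPC: n₀ = (1.645×8.4/1.67)² = 68.463. With FPC: n = n₀N/(n₀+N-1) = 66.7 → n = 67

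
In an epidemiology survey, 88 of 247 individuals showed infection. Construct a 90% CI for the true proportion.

p̂ = 0.356. CI = p̂ ± z*√(p̂(1-p̂)/n) = (0.306, 0.406)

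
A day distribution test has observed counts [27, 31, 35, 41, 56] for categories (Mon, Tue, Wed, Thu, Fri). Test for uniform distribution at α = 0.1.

Expected = 38 each. χ² = Σ(O-E)²/E = 13.474. df = 4, critical value = 7.779. Reject H₀.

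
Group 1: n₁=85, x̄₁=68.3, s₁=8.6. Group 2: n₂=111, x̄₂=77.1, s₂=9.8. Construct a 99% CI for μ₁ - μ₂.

Difference = -8.8. SE = √(8.6²/85 + 9.8²/111) = 1.317. CI = (-12.19, -5.41)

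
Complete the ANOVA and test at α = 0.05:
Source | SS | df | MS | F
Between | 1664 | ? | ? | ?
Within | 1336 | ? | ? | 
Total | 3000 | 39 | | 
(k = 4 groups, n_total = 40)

df_between = 3, df_within = 36. MS_between = 554.67, MS_within = 37.11. F = 14.946, F_crit ≈ 2.866. Reject H₀.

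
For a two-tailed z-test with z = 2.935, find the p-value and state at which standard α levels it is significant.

p = 2·P(Z > |2.935|) = 2·(1 - Φ(2.935)) ≈ 0.0033. Significant at α = 0.1; Significant at α = 0.05; Significant at α = 0.01.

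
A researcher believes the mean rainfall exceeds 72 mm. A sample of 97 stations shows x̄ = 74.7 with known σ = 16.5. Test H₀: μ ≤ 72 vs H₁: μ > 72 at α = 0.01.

z = 1.612. Critical value: 2.33. Fail to reject H₀.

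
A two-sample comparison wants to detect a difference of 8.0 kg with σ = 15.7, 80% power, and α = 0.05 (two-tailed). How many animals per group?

n per group = 2(z_α/2 + z_β)²σ²/d² = 2×(1.96 + 0.84)²×15.7²/8.0² = 60.4 → n = 61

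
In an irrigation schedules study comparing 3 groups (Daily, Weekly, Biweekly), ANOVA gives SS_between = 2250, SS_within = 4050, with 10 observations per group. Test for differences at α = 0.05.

df_between = 2, df_within = 27. F = MS_between/MS_within = 1125.0/150.0 = 7.5. F_crit ≈ 3.354. Reject H₀. At least one mean differs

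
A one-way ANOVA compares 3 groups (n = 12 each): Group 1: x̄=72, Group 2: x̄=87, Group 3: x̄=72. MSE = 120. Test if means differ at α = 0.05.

Grand mean = 77.0. SS_between = 1800.0, MS_between = 900.0. F = 7.5, F_crit ≈ 3.285. Reject H₀.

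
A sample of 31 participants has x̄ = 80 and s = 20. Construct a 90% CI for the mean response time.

CI = x̄ ± t*(s/√n) = 80 ± 1.697(20/√31) = (73.9, 86.1)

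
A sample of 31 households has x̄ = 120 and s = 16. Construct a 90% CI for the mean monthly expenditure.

CI = x̄ ± t*(s/√n) = 120 ± 1.697(16/√31) = (115.12, 124.88)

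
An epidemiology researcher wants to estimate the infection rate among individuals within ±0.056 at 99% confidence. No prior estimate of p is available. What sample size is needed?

Conservative approach: use p = 0.5 (maximizes p(1-p) = 0.25). n = z²(0.25)/E² = 2.576²×0.25/0.056² = 529.0 → n = 529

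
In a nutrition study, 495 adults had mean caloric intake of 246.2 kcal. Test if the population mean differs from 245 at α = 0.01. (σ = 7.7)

z = (x̄ - μ₀)/(σ/√n) = (246.2 - 245)/(7.7/√495) = 3.467. Critical value: ±2.576. Since |3.467| > 2.576, Reject H₀.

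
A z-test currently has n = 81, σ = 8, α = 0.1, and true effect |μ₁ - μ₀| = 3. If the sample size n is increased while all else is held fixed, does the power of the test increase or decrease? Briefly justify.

Power increases: a larger n shrinks the standard error σ/√n, moving the sampling distribution under H₁ further from the critical value.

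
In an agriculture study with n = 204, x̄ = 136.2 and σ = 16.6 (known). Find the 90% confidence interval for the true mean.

CI = x̄ ± z*(σ/√n) = 136.2 ± 1.645(16.6/√204) = 136.2 ± 1.91 = (134.29, 138.11)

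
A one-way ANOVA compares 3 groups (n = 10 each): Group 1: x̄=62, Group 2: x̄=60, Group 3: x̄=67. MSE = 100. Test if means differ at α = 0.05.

Grand mean = 63.0. SS_between = 260.0, MS_between = 130.0. F = 1.3, F_crit ≈ 3.354. Fail to reject H₀.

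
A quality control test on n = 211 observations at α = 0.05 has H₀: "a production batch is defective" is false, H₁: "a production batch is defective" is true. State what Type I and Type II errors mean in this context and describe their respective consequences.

Type I (false positive): concluding that a production batch is defective when it is not — scrapping a good batch — wasted material and cost for no reason. Type II (false negative): failing to conclude that a production batch is defective when it is — shipping a defective batch — faulty products reach customers. Which is costlier depends on domain priorities and is a judgement call rather than a statistical fact.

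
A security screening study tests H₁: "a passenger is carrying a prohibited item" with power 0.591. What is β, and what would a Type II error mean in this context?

β = 1 - power = 1 - 0.591 = 0.409. A Type II error is failing to reject H₀ when H₀ is false (false negative) — here, failing to conclude that a passenger is carrying a prohibited item when in fact it is true. Consequence: letting a prohibited item through — security breach.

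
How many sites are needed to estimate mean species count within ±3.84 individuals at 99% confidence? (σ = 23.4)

n = (z*σ/E)² = (2.576×23.4/3.84)² = 246.4 → n = 247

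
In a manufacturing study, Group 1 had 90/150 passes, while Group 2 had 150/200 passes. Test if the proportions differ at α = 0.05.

p̂₁ = 0.6, p̂₂ = 0.75, pooled p̂ = 0.686. z = -2.991. Critical: ±1.96. Reject H₀.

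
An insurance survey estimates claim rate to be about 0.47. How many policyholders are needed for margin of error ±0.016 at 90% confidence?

n = z²p(1-p)/E² = 1.645²×0.47×0.53/0.016² = 2633.1 → n = 2634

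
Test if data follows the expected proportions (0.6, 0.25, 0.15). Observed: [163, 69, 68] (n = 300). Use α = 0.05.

Expected: [180.0, 75.0, 45.0]. χ² = 13.841. df = 2, critical = 5.991. Reject H₀.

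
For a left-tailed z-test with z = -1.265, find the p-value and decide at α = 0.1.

p = P(Z < -1.265) = Φ(-1.265) ≈ 0.1029. Since p ≥ 0.1, fail to reject H₀ (not significant) at α = 0.1.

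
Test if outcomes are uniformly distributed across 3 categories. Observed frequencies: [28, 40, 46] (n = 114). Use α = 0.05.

Expected = 38 each. χ² = Σ(O-E)²/E = 4.421. df = 2, critical value = 5.991. Fail to reject H₀.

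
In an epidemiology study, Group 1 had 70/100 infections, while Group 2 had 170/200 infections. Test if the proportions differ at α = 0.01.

p̂₁ = 0.7, p̂₂ = 0.85, pooled p̂ = 0.8. z = -3.062. Critical: ±2.576. Reject H₀.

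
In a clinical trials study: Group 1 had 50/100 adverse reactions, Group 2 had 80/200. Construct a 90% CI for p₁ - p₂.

p̂₁ = 0.5, p̂₂ = 0.4. Difference = 0.1. CI = (-0.0, 0.2)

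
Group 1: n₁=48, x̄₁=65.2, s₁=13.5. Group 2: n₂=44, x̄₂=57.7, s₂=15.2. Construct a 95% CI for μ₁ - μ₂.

Difference = 7.5. SE = √(13.5²/48 + 15.2²/44) = 3.008. CI = (1.6, 13.4)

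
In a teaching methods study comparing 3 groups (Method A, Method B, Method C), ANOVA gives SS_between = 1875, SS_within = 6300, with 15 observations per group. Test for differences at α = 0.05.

df_between = 2, df_within = 42. F = MS_between/MS_within = 937.5/150.0 = 6.25. F_crit ≈ 3.22. Reject H₀. At least one mean differs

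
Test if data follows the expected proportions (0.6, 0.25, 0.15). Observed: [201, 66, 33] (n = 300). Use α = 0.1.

Expected: [180.0, 75.0, 45.0]. χ² = 6.73. df = 2, critical = 4.605. Reject H₀.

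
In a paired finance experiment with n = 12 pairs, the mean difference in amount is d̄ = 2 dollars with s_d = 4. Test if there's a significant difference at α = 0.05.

t = d̄/(s_d/√n) = 2/(4/√12) = 1.732. df = 11, critical t = ±2.201. Fail to reject H₀.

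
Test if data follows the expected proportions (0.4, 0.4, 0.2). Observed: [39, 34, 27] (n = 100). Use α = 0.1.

Expected: [40.0, 40.0, 20.0]. χ² = 3.375. df = 2, critical = 4.605. Fail to reject H₀.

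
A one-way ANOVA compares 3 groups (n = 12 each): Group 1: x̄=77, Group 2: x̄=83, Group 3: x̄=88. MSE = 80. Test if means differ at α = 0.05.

Grand mean = 82.67. SS_between = 728.0, MS_between = 364.0. F = 4.55, F_crit ≈ 3.285. Reject H₀.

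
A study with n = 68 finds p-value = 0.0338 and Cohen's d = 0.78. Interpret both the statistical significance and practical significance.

Statistically significant (p = 0.0338 < 0.05). Cohen's d = 0.78 indicates a medium effect size. Both statistical and practical significance should be considered.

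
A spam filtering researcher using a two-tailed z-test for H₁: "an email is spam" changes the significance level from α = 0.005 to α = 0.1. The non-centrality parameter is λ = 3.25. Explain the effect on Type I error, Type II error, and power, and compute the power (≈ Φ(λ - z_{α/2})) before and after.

Increasing α from 0.005 to 0.1:
• Type I error rate increases (α is the Type I rate by definition).
• Critical value moves from z_{α/2} = 2.807 to 1.645, so power = Φ(λ - z_{α/2}) goes from Φ(3.25 - 2.807) = 0.671 to Φ(3.25 - 1.645) = 0.946.
• Type II error rate β = 1 - power therefore decreases (0.329 → 0.054).
Appropriate when false negatives are costly — here, a spam email lands in the inbox.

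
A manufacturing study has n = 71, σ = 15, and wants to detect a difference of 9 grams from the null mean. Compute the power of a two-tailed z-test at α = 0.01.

SE = σ/√n = 15/√71 = 1.78. Non-centrality λ = d/SE = 9/1.78 = 5.056. Power ≈ Φ(λ - z_{α/2}) = Φ(5.056 - 2.576) = Φ(2.48) = 0.993.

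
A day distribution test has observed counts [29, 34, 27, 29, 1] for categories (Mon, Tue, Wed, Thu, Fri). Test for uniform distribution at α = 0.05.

Expected = 24 each. χ² = Σ(O-E)²/E = 28.667. df = 4, critical value = 9.488. Reject H₀.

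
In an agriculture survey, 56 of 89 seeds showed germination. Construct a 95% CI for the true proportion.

p̂ = 0.629. CI = p̂ ± z*√(p̂(1-p̂)/n) = (0.529, 0.73)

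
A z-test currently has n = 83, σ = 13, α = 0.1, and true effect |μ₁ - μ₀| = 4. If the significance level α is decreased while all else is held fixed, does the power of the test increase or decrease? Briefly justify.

Power decreases: a smaller α raises the critical value, so less of the H₁ sampling distribution falls in the rejection region.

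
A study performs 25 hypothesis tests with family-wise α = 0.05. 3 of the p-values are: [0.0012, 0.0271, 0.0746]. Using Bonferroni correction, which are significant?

Bonferroni α = 0.05/25 = 0.002. Significant p-values: [0.0012]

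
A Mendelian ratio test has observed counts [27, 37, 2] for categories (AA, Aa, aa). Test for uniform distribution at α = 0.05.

Expected = 22 each. χ² = Σ(O-E)²/E = 29.545. df = 2, critical value = 5.991. Reject H₀.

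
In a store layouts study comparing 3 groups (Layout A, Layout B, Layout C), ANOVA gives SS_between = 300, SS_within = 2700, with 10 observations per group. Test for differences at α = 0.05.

df_between = 2, df_within = 27. F = MS_between/MS_within = 150.0/100.0 = 1.5. F_crit ≈ 3.354. Fail to reject H₀.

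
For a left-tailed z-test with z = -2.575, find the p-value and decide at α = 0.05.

p = P(Z < -2.575) = Φ(-2.575) ≈ 0.005. Since p < 0.05, reject H₀ (significant) at α = 0.05.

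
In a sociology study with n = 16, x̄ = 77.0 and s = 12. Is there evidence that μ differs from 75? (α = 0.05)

t = (x̄ - μ₀)/(s/√n) = (77.0 - 75)/(12/√16) = 0.667. df = 15, critical t = ±2.131. Fail to reject H₀.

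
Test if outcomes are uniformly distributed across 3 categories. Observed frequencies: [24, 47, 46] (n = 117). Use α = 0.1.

Expected = 39 each. χ² = Σ(O-E)²/E = 8.667. df = 2, critical value = 4.605. Reject H₀.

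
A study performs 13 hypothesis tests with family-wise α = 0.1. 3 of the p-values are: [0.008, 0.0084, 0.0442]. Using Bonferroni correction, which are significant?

Bonferroni α = 0.1/13 = 0.00769. None of the given p-values are significant.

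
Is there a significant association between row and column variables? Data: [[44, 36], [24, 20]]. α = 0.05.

χ² = 0.002. df = 1, critical = 3.841. Fail to reject H₀. No evidence of dependence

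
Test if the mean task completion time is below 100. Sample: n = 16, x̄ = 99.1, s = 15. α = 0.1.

t = (99.1 - 100)/(15/√16) = -0.24, df = 15. Critical t = -1.341. Fail to reject H₀.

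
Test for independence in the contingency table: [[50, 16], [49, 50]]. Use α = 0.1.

χ² = 11.38. df = 1, critical = 2.706. Reject H₀. Variables are dependent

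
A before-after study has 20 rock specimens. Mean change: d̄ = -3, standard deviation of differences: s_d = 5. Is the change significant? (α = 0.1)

t = d̄/(s_d/√n) = -3/(5/√20) = -2.683. df = 19, critical t = ±1.729. Reject H₀.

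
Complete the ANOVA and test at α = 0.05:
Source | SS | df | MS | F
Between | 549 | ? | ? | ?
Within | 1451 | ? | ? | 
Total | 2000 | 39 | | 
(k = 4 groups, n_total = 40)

df_between = 3, df_within = 36. MS_between = 183.0, MS_within = 40.31. F = 4.54, F_crit ≈ 2.866. Reject H₀.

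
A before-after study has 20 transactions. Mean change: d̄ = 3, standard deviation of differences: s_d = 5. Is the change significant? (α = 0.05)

t = d̄/(s_d/√n) = 3/(5/√20) = 2.683. df = 19, critical t = ±2.093. Reject H₀.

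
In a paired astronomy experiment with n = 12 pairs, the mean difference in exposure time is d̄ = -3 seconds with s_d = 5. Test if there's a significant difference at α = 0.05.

t = d̄/(s_d/√n) = -3/(5/√12) = -2.078. df = 11, critical t = ±2.201. Fail to reject H₀.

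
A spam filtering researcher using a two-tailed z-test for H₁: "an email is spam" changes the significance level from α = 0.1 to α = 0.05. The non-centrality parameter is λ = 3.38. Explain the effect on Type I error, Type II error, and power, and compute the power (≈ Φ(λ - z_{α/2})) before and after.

Decreasing α from 0.1 to 0.05:
• Type I error rate decreases (α is the Type I rate by definition).
• Critical value moves from z_{α/2} = 1.645 to 1.96, so power = Φ(λ - z_{α/2}) goes from Φ(3.38 - 1.645) = 0.959 to Φ(3.38 - 1.96) = 0.922.
• Type II error rate β = 1 - power therefore increases (0.041 → 0.078).
Appropriate when false positives are costly — here, a legitimate email is sent to the spam folder and the user misses it.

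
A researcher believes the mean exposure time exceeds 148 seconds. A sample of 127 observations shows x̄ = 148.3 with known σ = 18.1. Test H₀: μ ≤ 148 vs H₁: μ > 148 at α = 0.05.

z = 0.187. Critical value: 1.645. Fail to reject H₀.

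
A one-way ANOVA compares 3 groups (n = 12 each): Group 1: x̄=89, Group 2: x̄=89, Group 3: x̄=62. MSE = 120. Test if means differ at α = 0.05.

Grand mean = 80.0. SS_between = 5832.0, MS_between = 2916.0. F = 24.3, F_crit ≈ 3.285. Reject H₀.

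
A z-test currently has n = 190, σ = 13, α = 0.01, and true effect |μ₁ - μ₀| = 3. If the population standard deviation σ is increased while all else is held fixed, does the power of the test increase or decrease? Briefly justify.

Power decreases: a larger σ inflates the standard error σ/√n, pulling the sampling distribution under H₁ back toward the critical value.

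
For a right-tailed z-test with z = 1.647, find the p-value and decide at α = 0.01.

p = P(Z > 1.647) = 1 - Φ(1.647) ≈ 0.0498. Since p ≥ 0.01, fail to reject H₀ (not significant) at α = 0.01.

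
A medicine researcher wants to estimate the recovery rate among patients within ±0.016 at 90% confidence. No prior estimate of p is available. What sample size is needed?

Conservative approach: use p = 0.5 (maximizes p(1-p) = 0.25). n = z²(0.25)/E² = 1.645²×0.25/0.016² = 2642.6 → n = 2643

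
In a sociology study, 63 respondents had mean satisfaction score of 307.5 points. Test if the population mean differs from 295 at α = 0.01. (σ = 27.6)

z = (x̄ - μ₀)/(σ/√n) = (307.5 - 295)/(27.6/√63) = 3.595. Critical value: ±2.576. Since |3.595| > 2.576, Reject H₀.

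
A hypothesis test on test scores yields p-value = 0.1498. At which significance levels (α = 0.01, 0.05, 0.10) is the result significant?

p = 0.1498. Not significant at any of the given levels.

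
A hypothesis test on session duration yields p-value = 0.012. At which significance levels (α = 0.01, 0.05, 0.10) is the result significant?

p = 0.012. Significant at: α = 0.05, 0.1.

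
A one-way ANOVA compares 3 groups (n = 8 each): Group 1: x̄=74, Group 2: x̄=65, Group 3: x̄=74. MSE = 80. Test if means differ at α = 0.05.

Grand mean = 71.0. SS_between = 432.0, MS_between = 216.0. F = 2.7, F_crit ≈ 3.467. Fail to reject H₀.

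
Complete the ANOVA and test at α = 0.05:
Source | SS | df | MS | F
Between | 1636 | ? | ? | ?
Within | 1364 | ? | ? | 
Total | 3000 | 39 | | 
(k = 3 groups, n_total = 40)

df_between = 2, df_within = 37. MS_between = 818.0, MS_within = 36.86. F = 22.189, F_crit ≈ 3.252. Reject H₀.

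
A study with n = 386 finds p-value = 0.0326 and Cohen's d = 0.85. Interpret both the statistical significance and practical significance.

Statistically significant (p = 0.0326 < 0.05). Cohen's d = 0.85 indicates a large effect size. Both statistical and practical significance should be considered.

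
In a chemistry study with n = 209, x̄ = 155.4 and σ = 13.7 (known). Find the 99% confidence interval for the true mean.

CI = x̄ ± z*(σ/√n) = 155.4 ± 2.576(13.7/√209) = 155.4 ± 2.44 = (152.96, 157.84)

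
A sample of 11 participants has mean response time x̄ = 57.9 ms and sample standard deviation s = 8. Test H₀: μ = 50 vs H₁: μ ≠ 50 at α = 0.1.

t = (x̄ - μ₀)/(s/√n) = (57.9 - 50)/(8/√11) = 3.275. df = 10, critical t = ±1.812. Reject H₀.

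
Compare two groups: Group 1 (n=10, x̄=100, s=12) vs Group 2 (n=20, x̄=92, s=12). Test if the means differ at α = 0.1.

Pooled sp = 12.0. t = 1.721, df = 28. Critical t = ±1.701. Reject H₀.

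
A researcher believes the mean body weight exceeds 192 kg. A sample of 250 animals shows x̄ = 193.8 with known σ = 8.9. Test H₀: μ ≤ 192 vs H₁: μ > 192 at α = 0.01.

z = 3.198. Critical value: 2.33. Reject H₀.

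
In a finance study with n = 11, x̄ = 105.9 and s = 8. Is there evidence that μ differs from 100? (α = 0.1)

t = (x̄ - μ₀)/(s/√n) = (105.9 - 100)/(8/√11) = 2.446. df = 10, critical t = ±1.812. Reject H₀.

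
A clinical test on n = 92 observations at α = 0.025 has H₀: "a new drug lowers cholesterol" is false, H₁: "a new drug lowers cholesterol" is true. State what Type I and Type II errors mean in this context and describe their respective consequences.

Type I (false positive): concluding that a new drug lowers cholesterol when it is not — approving an ineffective drug — patients take a useless medication and may skip effective alternatives. Type II (false negative): failing to conclude that a new drug lowers cholesterol when it is — shelving an effective drug — patients miss out on a treatment that would have helped. Which is costlier depends on domain priorities and is a judgement call rather than a statistical fact.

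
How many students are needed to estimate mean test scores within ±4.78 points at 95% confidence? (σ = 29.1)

n = (z*σ/E)² = (1.96×29.1/4.78)² = 142.4 → n = 143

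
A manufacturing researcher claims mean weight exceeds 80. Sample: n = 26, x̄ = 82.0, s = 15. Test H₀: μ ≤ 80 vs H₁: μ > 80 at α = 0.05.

t = (82.0 - 80)/(15/√26) = 0.68, df = 25. Critical t = 1.708. Fail to reject H₀.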